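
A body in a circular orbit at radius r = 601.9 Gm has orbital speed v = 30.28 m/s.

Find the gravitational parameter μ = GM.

Convert to SI: r = 601.9 Gm = 6.019e+11 m.
For a circular orbit v² = GM/r, so GM = v² · r.
GM = (30.28)² · 6.019e+11 m³/s² ≈ 5.519e+14 m³/s² = 5.519 × 10^14 m³/s².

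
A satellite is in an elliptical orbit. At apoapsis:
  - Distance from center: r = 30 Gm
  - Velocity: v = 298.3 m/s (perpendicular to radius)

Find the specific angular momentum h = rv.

Convert to SI: r = 30 Gm = 3e+10 m.
With v perpendicular to r, h = r · v.
h = 3e+10 · 298.3 m²/s ≈ 8.949e+12 m²/s.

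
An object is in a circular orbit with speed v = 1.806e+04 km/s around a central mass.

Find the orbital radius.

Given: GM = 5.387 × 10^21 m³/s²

Convert to SI: v = 1.806e+04 km/s = 1.806e+07 m/s.
For a circular orbit, v² = GM / r, so r = GM / v².
r = 5.387e+21 / (1.806e+07)² m ≈ 1.652e+07 m = 16.52 Mm.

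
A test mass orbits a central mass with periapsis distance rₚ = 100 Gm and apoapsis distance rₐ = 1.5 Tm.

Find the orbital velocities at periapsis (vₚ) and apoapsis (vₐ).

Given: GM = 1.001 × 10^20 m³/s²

Convert to SI: rₚ = 100 Gm = 1e+11 m; rₐ = 1.5 Tm = 1.5e+12 m.
Use the vis-viva equation v² = GM(2/r − 1/a) with a = (rₚ + rₐ)/2 = (1e+11 + 1.5e+12)/2 = 8e+11 m.
vₚ = √(GM · (2/rₚ − 1/a)) = √(1.001e+20 · (2/1e+11 − 1/8e+11)) m/s ≈ 4.332e+04 m/s = 43.32 km/s.
vₐ = √(GM · (2/rₐ − 1/a)) = √(1.001e+20 · (2/1.5e+12 − 1/8e+11)) m/s ≈ 2888 m/s = 2.888 km/s.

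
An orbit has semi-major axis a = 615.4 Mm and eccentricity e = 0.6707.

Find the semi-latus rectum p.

Convert to SI: a = 615.4 Mm = 6.154e+08 m.
p = a (1 − e²).
p = 6.154e+08 · (1 − (0.6707)²) = 6.154e+08 · 0.550162 ≈ 3.386e+08 m = 338.6 Mm.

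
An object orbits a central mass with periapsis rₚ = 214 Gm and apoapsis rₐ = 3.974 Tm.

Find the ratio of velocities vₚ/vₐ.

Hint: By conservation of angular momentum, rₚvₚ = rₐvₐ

Convert to SI: rₚ = 214 Gm = 2.14e+11 m; rₐ = 3.974 Tm = 3.974e+12 m.
Conservation of angular momentum gives rₚvₚ = rₐvₐ, so vₚ/vₐ = rₐ/rₚ.
vₚ/vₐ = 3.974e+12 / 2.14e+11 ≈ 18.57.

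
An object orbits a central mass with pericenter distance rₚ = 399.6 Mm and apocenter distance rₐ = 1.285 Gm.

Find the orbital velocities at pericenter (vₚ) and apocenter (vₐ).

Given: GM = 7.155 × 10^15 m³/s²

Convert to SI: rₚ = 399.6 Mm = 3.996e+08 m; rₐ = 1.285 Gm = 1.285e+09 m.
Use the vis-viva equation v² = GM(2/r − 1/a) with a = (rₚ + rₐ)/2 = (3.996e+08 + 1.285e+09)/2 = 8.423e+08 m.
vₚ = √(GM · (2/rₚ − 1/a)) = √(7.155e+15 · (2/3.996e+08 − 1/8.423e+08)) m/s ≈ 5226 m/s = 5.226 km/s.
vₐ = √(GM · (2/rₐ − 1/a)) = √(7.155e+15 · (2/1.285e+09 − 1/8.423e+08)) m/s ≈ 1625 m/s = 1.625 km/s.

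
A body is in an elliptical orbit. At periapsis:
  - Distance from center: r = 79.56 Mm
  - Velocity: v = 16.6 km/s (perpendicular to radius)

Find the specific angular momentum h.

Convert to SI: r = 79.56 Mm = 7.956e+07 m; v = 16.6 km/s = 16600 m/s.
With v perpendicular to r, h = r · v.
h = 7.956e+07 · 16600 m²/s ≈ 1.321e+12 m²/s.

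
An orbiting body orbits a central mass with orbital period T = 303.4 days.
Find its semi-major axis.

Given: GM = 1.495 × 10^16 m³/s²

Convert to SI: T = 303.4 days = 2.62138e+07 s.
Invert Kepler's third law: a = (GM · T² / (4π²))^(1/3).
Substituting T = 2.62138e+07 s and GM = 1.495e+16 m³/s²:
a = (1.495e+16 · (2.62138e+07)² / (4π²))^(1/3) m
a ≈ 6.384e+09 m = 6.384 Gm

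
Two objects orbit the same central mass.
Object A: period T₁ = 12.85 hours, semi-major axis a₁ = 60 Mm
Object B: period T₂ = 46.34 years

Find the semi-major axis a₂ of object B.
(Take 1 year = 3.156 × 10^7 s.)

Convert to SI: T₁ = 12.85 hours = 46260 s; a₁ = 60 Mm = 6e+07 m; T₂ = 46.34 years = 1.46249e+09 s.
Kepler's third law: (T₁/T₂)² = (a₁/a₂)³ ⇒ a₂ = a₁ · (T₂/T₁)^(2/3).
T₂/T₁ = 1.46249e+09 / 46260 = 31614.6.
a₂ = 6e+07 · (31614.6)^(2/3) m ≈ 5.999e+10 m = 59.99 Gm.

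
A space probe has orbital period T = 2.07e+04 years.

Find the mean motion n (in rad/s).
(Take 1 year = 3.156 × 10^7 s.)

Convert to SI: T = 2.07e+04 years = 6.53292e+11 s.
n = 2π / T.
n = 2π / 6.53292e+11 s ≈ 9.618e-12 rad/s.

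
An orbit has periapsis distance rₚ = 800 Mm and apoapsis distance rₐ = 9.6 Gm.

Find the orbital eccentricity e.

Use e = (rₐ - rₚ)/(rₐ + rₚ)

Convert to SI: rₚ = 800 Mm = 8e+08 m; rₐ = 9.6 Gm = 9.6e+09 m.
e = (rₐ − rₚ) / (rₐ + rₚ).
e = (9.6e+09 − 8e+08) / (9.6e+09 + 8e+08) = 8.8e+09 / 1.04e+10 ≈ 0.8462.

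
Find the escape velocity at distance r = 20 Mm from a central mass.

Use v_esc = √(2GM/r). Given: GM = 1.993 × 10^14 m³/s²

Convert to SI: r = 20 Mm = 2e+07 m.
Escape velocity comes from setting total energy to zero: ½v² − GM/r = 0 ⇒ v_esc = √(2GM / r).
v_esc = √(2 · 1.993e+14 / 2e+07) m/s ≈ 4464 m/s = 4.464 km/s.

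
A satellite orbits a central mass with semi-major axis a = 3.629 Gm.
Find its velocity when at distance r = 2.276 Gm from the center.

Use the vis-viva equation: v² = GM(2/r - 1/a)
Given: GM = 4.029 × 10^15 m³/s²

Convert to SI: a = 3.629 Gm = 3.629e+09 m; r = 2.276 Gm = 2.276e+09 m.
Vis-viva: v = √(GM · (2/r − 1/a)).
2/r − 1/a = 2/2.276e+09 − 1/3.629e+09 = 6.03177e-10 m⁻¹.
v = √(4.029e+15 · 6.03177e-10) m/s ≈ 1559 m/s = 1.559 km/s.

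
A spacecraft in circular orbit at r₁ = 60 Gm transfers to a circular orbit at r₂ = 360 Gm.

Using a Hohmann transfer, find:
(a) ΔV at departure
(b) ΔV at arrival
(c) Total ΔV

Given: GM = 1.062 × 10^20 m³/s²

Convert to SI: r₁ = 60 Gm = 6e+10 m; r₂ = 360 Gm = 3.6e+11 m.
Transfer semi-major axis: a_t = (r₁ + r₂)/2 = (6e+10 + 3.6e+11)/2 = 2.1e+11 m.
Circular speeds: v₁ = √(GM/r₁) = 42071.4 m/s, v₂ = √(GM/r₂) = 17175.6 m/s.
Transfer speeds (vis-viva v² = GM(2/r − 1/a_t)): v₁ᵗ = 55084.4 m/s, v₂ᵗ = 9180.73 m/s.
(a) ΔV₁ = |v₁ᵗ − v₁| ≈ 1.301e+04 m/s = 13.01 km/s.
(b) ΔV₂ = |v₂ − v₂ᵗ| ≈ 7995 m/s = 7.995 km/s.
(c) ΔV_total = ΔV₁ + ΔV₂ ≈ 2.101e+04 m/s = 21.01 km/s.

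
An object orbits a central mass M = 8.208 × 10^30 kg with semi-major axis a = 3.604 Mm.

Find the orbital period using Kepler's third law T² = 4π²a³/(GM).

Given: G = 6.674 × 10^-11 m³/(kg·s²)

Convert to SI: a = 3.604 Mm = 3.604e+06 m.
GM = G · M = 6.674e-11 · 8.208e+30 = 5.47802e+20 m³/s².
Kepler's third law: T = 2π √(a³ / GM).
Substituting a = 3.604e+06 m and GM = 5.47802e+20 m³/s²:
T = 2π √((3.604e+06)³ / 5.47802e+20) s
T ≈ 1.837 s = 1.837 seconds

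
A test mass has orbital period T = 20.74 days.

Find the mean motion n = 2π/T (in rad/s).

Convert to SI: T = 20.74 days = 1.79194e+06 s.
n = 2π / T.
n = 2π / 1.79194e+06 s ≈ 3.506e-06 rad/s.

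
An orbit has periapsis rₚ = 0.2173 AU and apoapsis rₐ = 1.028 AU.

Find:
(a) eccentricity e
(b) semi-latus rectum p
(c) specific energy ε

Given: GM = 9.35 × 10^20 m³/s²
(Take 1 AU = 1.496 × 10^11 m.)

Convert to SI: rₚ = 0.2173 AU = 3.25081e+10 m; rₐ = 1.028 AU = 1.53789e+11 m.
(a) e = (rₐ − rₚ)/(rₐ + rₚ) = (1.53789e+11 − 3.25081e+10)/(1.53789e+11 + 3.25081e+10) ≈ 0.651
(b) From a = (rₚ + rₐ)/2 = 9.31484e+10 m and e = (rₐ − rₚ)/(rₐ + rₚ) = 0.651008, p = a(1 − e²) = 9.31484e+10 · (1 − (0.651008)²) ≈ 5.367e+10 m
(c) With a = (rₚ + rₐ)/2 = 9.31484e+10 m, ε = −GM/(2a) = −9.35e+20/(2 · 9.31484e+10) J/kg ≈ -5.019e+09 J/kg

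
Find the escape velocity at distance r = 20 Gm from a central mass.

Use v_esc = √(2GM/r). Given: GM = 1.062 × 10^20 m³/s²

Convert to SI: r = 20 Gm = 2e+10 m.
Escape velocity comes from setting total energy to zero: ½v² − GM/r = 0 ⇒ v_esc = √(2GM / r).
v_esc = √(2 · 1.062e+20 / 2e+10) m/s ≈ 1.031e+05 m/s = 103.1 km/s.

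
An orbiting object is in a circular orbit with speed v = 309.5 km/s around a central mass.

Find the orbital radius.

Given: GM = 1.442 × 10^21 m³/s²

Convert to SI: v = 309.5 km/s = 309500 m/s.
For a circular orbit, v² = GM / r, so r = GM / v².
r = 1.442e+21 / (309500)² m ≈ 1.505e+10 m = 15.05 Gm.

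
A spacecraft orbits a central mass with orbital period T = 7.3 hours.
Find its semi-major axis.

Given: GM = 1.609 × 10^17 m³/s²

Convert to SI: T = 7.3 hours = 26280 s.
Invert Kepler's third law: a = (GM · T² / (4π²))^(1/3).
Substituting T = 26280 s and GM = 1.609e+17 m³/s²:
a = (1.609e+17 · (26280)² / (4π²))^(1/3) m
a ≈ 1.412e+08 m = 1.412 × 10^8 m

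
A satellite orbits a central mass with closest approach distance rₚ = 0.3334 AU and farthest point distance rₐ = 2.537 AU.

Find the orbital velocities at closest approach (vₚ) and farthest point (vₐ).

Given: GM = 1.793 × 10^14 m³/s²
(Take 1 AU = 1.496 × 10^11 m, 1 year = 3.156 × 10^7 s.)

Convert to SI: rₚ = 0.3334 AU = 4.98766e+10 m; rₐ = 2.537 AU = 3.79535e+11 m.
Use the vis-viva equation v² = GM(2/r − 1/a) with a = (rₚ + rₐ)/2 = (4.98766e+10 + 3.79535e+11)/2 = 2.14706e+11 m.
vₚ = √(GM · (2/rₚ − 1/a)) = √(1.793e+14 · (2/4.98766e+10 − 1/2.14706e+11)) m/s ≈ 79.72 m/s = 0.01682 AU/year.
vₐ = √(GM · (2/rₐ − 1/a)) = √(1.793e+14 · (2/3.79535e+11 − 1/2.14706e+11)) m/s ≈ 10.48 m/s = 0.00221 AU/year.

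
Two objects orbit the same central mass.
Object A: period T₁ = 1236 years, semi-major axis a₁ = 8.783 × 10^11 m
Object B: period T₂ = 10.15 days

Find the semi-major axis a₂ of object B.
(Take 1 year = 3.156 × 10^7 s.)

Convert to SI: T₁ = 1236 years = 3.90082e+10 s; T₂ = 10.15 days = 876960 s.
Kepler's third law: (T₁/T₂)² = (a₁/a₂)³ ⇒ a₂ = a₁ · (T₂/T₁)^(2/3).
T₂/T₁ = 876960 / 3.90082e+10 = 2.24815e-05.
a₂ = 8.783e+11 · (2.24815e-05)^(2/3) m ≈ 6.996e+08 m = 6.996 × 10^8 m.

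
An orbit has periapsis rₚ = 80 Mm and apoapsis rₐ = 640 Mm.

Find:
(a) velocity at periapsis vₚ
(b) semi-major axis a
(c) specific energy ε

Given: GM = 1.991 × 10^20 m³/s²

Convert to SI: rₚ = 80 Mm = 8e+07 m; rₐ = 640 Mm = 6.4e+08 m.
(a) With a = (rₚ + rₐ)/2 = 3.6e+08 m, vₚ = √(GM (2/rₚ − 1/a)) = √(1.991e+20 · (2/8e+07 − 1/3.6e+08)) m/s ≈ 2.103e+06 m/s
(b) a = (rₚ + rₐ)/2 = (8e+07 + 6.4e+08)/2 ≈ 3.6e+08 m
(c) With a = (rₚ + rₐ)/2 = 3.6e+08 m, ε = −GM/(2a) = −1.991e+20/(2 · 3.6e+08) J/kg ≈ -2.765e+11 J/kg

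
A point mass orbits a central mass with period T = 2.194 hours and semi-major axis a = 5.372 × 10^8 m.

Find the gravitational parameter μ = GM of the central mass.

Convert to SI: T = 2.194 hours = 7898.4 s.
GM = 4π² · a³ / T².
GM = 4π² · (5.372e+08)³ / (7898.4)² m³/s² ≈ 9.81e+19 m³/s² = 9.81 × 10^19 m³/s².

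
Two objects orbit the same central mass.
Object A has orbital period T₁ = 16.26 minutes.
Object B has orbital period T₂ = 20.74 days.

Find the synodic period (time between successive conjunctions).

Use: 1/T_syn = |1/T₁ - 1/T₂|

Convert to SI: T₁ = 16.26 minutes = 975.6 s; T₂ = 20.74 days = 1.79194e+06 s.
T_syn = |T₁ · T₂ / (T₁ − T₂)|.
T_syn = |975.6 · 1.79194e+06 / (975.6 − 1.79194e+06)| s ≈ 976.1 s = 16.27 minutes.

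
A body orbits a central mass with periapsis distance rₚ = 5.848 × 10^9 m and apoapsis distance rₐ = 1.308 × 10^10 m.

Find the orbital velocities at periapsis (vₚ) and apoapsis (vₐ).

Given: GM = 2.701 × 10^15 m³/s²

Use the vis-viva equation v² = GM(2/r − 1/a) with a = (rₚ + rₐ)/2 = (5.848e+09 + 1.308e+10)/2 = 9.464e+09 m.
vₚ = √(GM · (2/rₚ − 1/a)) = √(2.701e+15 · (2/5.848e+09 − 1/9.464e+09)) m/s ≈ 799 m/s = 799 m/s.
vₐ = √(GM · (2/rₐ − 1/a)) = √(2.701e+15 · (2/1.308e+10 − 1/9.464e+09)) m/s ≈ 357.2 m/s = 357.2 m/s.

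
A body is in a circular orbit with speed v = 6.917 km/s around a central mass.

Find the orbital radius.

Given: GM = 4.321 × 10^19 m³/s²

Convert to SI: v = 6.917 km/s = 6917 m/s.
For a circular orbit, v² = GM / r, so r = GM / v².
r = 4.321e+19 / (6917)² m ≈ 9.031e+11 m = 9.031 × 10^11 m.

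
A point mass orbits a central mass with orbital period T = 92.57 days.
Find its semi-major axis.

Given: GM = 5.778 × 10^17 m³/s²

Convert to SI: T = 92.57 days = 7.99805e+06 s.
Invert Kepler's third law: a = (GM · T² / (4π²))^(1/3).
Substituting T = 7.99805e+06 s and GM = 5.778e+17 m³/s²:
a = (5.778e+17 · (7.99805e+06)² / (4π²))^(1/3) m
a ≈ 9.783e+09 m = 9.783 Gm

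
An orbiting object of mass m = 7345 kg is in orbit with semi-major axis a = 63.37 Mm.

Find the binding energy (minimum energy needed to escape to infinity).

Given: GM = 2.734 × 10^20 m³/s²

Convert to SI: a = 63.37 Mm = 6.337e+07 m.
Total orbital energy is E = −GMm/(2a); binding energy is E_bind = −E = GMm/(2a).
E_bind = 2.734e+20 · 7345 / (2 · 6.337e+07) J ≈ 1.584e+16 J = 15.84 PJ.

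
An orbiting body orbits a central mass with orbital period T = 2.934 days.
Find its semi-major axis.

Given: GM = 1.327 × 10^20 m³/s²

Convert to SI: T = 2.934 days = 253498 s.
Invert Kepler's third law: a = (GM · T² / (4π²))^(1/3).
Substituting T = 253498 s and GM = 1.327e+20 m³/s²:
a = (1.327e+20 · (253498)² / (4π²))^(1/3) m
a ≈ 6e+09 m = 6 Gm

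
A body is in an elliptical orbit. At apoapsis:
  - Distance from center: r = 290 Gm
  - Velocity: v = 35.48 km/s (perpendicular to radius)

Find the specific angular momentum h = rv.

Convert to SI: r = 290 Gm = 2.9e+11 m; v = 35.48 km/s = 35480 m/s.
With v perpendicular to r, h = r · v.
h = 2.9e+11 · 35480 m²/s ≈ 1.029e+16 m²/s.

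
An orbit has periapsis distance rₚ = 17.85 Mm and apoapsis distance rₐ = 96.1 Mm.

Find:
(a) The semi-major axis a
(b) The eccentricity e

Convert to SI: rₚ = 17.85 Mm = 1.785e+07 m; rₐ = 96.1 Mm = 9.61e+07 m.
(a) a = (rₚ + rₐ) / 2 = (1.785e+07 + 9.61e+07) / 2 ≈ 5.698e+07 m = 56.98 Mm.
(b) e = (rₐ − rₚ) / (rₐ + rₚ) = (9.61e+07 − 1.785e+07) / (9.61e+07 + 1.785e+07) ≈ 0.6867.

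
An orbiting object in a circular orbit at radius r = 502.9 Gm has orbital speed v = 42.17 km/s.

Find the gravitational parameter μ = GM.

Convert to SI: r = 502.9 Gm = 5.029e+11 m; v = 42.17 km/s = 42170 m/s.
For a circular orbit v² = GM/r, so GM = v² · r.
GM = (42170)² · 5.029e+11 m³/s² ≈ 8.943e+20 m³/s² = 8.943 × 10^20 m³/s².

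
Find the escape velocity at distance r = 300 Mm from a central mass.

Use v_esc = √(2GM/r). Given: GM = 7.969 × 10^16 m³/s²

Convert to SI: r = 300 Mm = 3e+08 m.
Escape velocity comes from setting total energy to zero: ½v² − GM/r = 0 ⇒ v_esc = √(2GM / r).
v_esc = √(2 · 7.969e+16 / 3e+08) m/s ≈ 2.305e+04 m/s = 23.05 km/s.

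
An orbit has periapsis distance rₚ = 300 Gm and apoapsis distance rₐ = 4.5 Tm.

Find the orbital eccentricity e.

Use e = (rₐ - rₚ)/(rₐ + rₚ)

Convert to SI: rₚ = 300 Gm = 3e+11 m; rₐ = 4.5 Tm = 4.5e+12 m.
e = (rₐ − rₚ) / (rₐ + rₚ).
e = (4.5e+12 − 3e+11) / (4.5e+12 + 3e+11) = 4.2e+12 / 4.8e+12 ≈ 0.875.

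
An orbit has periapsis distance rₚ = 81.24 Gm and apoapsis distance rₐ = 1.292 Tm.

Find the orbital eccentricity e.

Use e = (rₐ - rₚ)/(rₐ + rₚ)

Convert to SI: rₚ = 81.24 Gm = 8.124e+10 m; rₐ = 1.292 Tm = 1.292e+12 m.
e = (rₐ − rₚ) / (rₐ + rₚ).
e = (1.292e+12 − 8.124e+10) / (1.292e+12 + 8.124e+10) = 1.21076e+12 / 1.37324e+12 ≈ 0.8817.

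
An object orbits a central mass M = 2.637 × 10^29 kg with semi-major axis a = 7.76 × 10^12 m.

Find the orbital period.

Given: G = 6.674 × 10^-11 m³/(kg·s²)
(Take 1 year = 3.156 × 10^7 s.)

GM = G · M = 6.674e-11 · 2.637e+29 = 1.75993e+19 m³/s².
Kepler's third law: T = 2π √(a³ / GM).
Substituting a = 7.76e+12 m and GM = 1.75993e+19 m³/s²:
T = 2π √((7.76e+12)³ / 1.75993e+19) s
T ≈ 3.238e+10 s = 1026 years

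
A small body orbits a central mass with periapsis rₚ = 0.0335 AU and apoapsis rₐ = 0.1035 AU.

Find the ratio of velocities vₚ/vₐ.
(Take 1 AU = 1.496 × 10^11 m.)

Convert to SI: rₚ = 0.0335 AU = 5.0116e+09 m; rₐ = 0.1035 AU = 1.54836e+10 m.
Conservation of angular momentum gives rₚvₚ = rₐvₐ, so vₚ/vₐ = rₐ/rₚ.
vₚ/vₐ = 1.54836e+10 / 5.0116e+09 ≈ 3.09.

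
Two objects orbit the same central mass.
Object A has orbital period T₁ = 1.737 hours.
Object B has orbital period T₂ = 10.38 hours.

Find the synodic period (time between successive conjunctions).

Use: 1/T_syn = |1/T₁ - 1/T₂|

Convert to SI: T₁ = 1.737 hours = 6253.2 s; T₂ = 10.38 hours = 37368 s.
T_syn = |T₁ · T₂ / (T₁ − T₂)|.
T_syn = |6253.2 · 37368 / (6253.2 − 37368)| s ≈ 7510 s = 2.086 hours.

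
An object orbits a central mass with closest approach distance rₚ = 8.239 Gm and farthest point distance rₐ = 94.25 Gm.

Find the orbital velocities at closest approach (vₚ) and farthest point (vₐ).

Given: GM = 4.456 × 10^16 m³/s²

Convert to SI: rₚ = 8.239 Gm = 8.239e+09 m; rₐ = 94.25 Gm = 9.425e+10 m.
Use the vis-viva equation v² = GM(2/r − 1/a) with a = (rₚ + rₐ)/2 = (8.239e+09 + 9.425e+10)/2 = 5.12445e+10 m.
vₚ = √(GM · (2/rₚ − 1/a)) = √(4.456e+16 · (2/8.239e+09 − 1/5.12445e+10)) m/s ≈ 3154 m/s = 3.154 km/s.
vₐ = √(GM · (2/rₐ − 1/a)) = √(4.456e+16 · (2/9.425e+10 − 1/5.12445e+10)) m/s ≈ 275.7 m/s = 275.7 m/s.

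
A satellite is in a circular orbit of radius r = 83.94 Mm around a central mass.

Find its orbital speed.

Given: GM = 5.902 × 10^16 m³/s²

Convert to SI: r = 83.94 Mm = 8.394e+07 m.
For a circular orbit, gravity supplies the centripetal force, so v = √(GM / r).
v = √(5.902e+16 / 8.394e+07) m/s ≈ 2.652e+04 m/s = 26.52 km/s.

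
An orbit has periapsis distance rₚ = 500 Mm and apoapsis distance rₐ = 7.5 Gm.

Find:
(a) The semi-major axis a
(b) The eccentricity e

Convert to SI: rₚ = 500 Mm = 5e+08 m; rₐ = 7.5 Gm = 7.5e+09 m.
(a) a = (rₚ + rₐ) / 2 = (5e+08 + 7.5e+09) / 2 ≈ 4e+09 m = 4 Gm.
(b) e = (rₐ − rₚ) / (rₐ + rₚ) = (7.5e+09 − 5e+08) / (7.5e+09 + 5e+08) ≈ 0.875.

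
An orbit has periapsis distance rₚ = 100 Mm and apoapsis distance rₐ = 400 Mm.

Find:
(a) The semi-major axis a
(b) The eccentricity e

Convert to SI: rₚ = 100 Mm = 1e+08 m; rₐ = 400 Mm = 4e+08 m.
(a) a = (rₚ + rₐ) / 2 = (1e+08 + 4e+08) / 2 ≈ 2.5e+08 m = 250 Mm.
(b) e = (rₐ − rₚ) / (rₐ + rₚ) = (4e+08 − 1e+08) / (4e+08 + 1e+08) ≈ 0.6.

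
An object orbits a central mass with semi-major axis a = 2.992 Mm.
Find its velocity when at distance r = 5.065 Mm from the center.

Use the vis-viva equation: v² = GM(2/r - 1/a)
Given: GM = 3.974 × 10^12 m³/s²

Convert to SI: a = 2.992 Mm = 2.992e+06 m; r = 5.065 Mm = 5.065e+06 m.
Vis-viva: v = √(GM · (2/r − 1/a)).
2/r − 1/a = 2/5.065e+06 − 1/2.992e+06 = 6.06421e-08 m⁻¹.
v = √(3.974e+12 · 6.06421e-08) m/s ≈ 490.9 m/s = 490.9 m/s.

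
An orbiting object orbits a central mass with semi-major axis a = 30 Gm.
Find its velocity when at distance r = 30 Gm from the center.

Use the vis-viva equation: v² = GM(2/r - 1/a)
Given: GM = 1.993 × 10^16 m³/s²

Convert to SI: a = 30 Gm = 3e+10 m; r = 30 Gm = 3e+10 m.
Vis-viva: v = √(GM · (2/r − 1/a)).
2/r − 1/a = 2/3e+10 − 1/3e+10 = 3.33333e-11 m⁻¹.
v = √(1.993e+16 · 3.33333e-11) m/s ≈ 815.1 m/s = 815.1 m/s.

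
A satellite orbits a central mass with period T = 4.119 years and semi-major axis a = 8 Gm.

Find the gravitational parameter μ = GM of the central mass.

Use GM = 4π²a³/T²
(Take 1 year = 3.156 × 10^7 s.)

Convert to SI: T = 4.119 years = 1.29996e+08 s; a = 8 Gm = 8e+09 m.
GM = 4π² · a³ / T².
GM = 4π² · (8e+09)³ / (1.29996e+08)² m³/s² ≈ 1.196e+15 m³/s² = 1.196 × 10^15 m³/s².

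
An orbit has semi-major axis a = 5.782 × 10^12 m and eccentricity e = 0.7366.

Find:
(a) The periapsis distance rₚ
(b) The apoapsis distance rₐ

(a) rₚ = a(1 − e) = 5.782e+12 · (1 − 0.7366) = 5.782e+12 · 0.2634 ≈ 1.523e+12 m = 1.523 × 10^12 m.
(b) rₐ = a(1 + e) = 5.782e+12 · (1 + 0.7366) = 5.782e+12 · 1.7366 ≈ 1.004e+13 m = 1.004 × 10^13 m.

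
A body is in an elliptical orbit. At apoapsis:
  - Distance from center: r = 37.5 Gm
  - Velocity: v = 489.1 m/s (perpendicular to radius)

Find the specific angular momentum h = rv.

Convert to SI: r = 37.5 Gm = 3.75e+10 m.
With v perpendicular to r, h = r · v.
h = 3.75e+10 · 489.1 m²/s ≈ 1.834e+13 m²/s.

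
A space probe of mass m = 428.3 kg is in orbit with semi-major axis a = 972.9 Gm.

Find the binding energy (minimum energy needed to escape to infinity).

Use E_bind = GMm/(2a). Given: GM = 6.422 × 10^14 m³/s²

Convert to SI: a = 972.9 Gm = 9.729e+11 m.
Total orbital energy is E = −GMm/(2a); binding energy is E_bind = −E = GMm/(2a).
E_bind = 6.422e+14 · 428.3 / (2 · 9.729e+11) J ≈ 1.414e+05 J = 141.4 kJ.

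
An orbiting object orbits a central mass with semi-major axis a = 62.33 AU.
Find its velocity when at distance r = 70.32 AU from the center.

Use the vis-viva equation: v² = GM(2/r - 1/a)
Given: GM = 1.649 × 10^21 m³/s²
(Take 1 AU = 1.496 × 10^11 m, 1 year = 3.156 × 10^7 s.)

Convert to SI: a = 62.33 AU = 9.32457e+12 m; r = 70.32 AU = 1.05199e+13 m.
Vis-viva: v = √(GM · (2/r − 1/a)).
2/r − 1/a = 2/1.05199e+13 − 1/9.32457e+12 = 8.28728e-14 m⁻¹.
v = √(1.649e+21 · 8.28728e-14) m/s ≈ 1.169e+04 m/s = 2.466 AU/year.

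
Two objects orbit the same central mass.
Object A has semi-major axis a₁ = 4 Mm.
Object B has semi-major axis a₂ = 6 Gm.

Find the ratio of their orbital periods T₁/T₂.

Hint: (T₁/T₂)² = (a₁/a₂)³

Convert to SI: a₁ = 4 Mm = 4e+06 m; a₂ = 6 Gm = 6e+09 m.
From Kepler's third law, (T₁/T₂)² = (a₁/a₂)³, so T₁/T₂ = (a₁/a₂)^(3/2).
a₁/a₂ = 4e+06 / 6e+09 = 0.000666667.
T₁/T₂ = (0.000666667)^(3/2) ≈ 1.721e-05.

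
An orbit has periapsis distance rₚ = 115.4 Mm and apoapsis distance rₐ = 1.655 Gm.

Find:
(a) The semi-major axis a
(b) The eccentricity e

Convert to SI: rₚ = 115.4 Mm = 1.154e+08 m; rₐ = 1.655 Gm = 1.655e+09 m.
(a) a = (rₚ + rₐ) / 2 = (1.154e+08 + 1.655e+09) / 2 ≈ 8.852e+08 m = 885.2 Mm.
(b) e = (rₐ − rₚ) / (rₐ + rₚ) = (1.655e+09 − 1.154e+08) / (1.655e+09 + 1.154e+08) ≈ 0.8696.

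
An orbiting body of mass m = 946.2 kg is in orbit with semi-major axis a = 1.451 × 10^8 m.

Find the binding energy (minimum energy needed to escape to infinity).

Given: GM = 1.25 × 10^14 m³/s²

Total orbital energy is E = −GMm/(2a); binding energy is E_bind = −E = GMm/(2a).
E_bind = 1.25e+14 · 946.2 / (2 · 1.451e+08) J ≈ 4.076e+08 J = 407.6 MJ.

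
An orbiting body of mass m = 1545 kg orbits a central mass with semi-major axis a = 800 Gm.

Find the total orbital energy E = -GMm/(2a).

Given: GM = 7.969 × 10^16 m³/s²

Convert to SI: a = 800 Gm = 8e+11 m.
E = −GMm / (2a).
E = −7.969e+16 · 1545 / (2 · 8e+11) J ≈ -7.695e+07 J = -76.95 MJ.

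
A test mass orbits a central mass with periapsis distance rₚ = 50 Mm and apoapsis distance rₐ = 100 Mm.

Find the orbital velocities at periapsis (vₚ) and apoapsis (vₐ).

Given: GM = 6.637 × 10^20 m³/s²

Convert to SI: rₚ = 50 Mm = 5e+07 m; rₐ = 100 Mm = 1e+08 m.
Use the vis-viva equation v² = GM(2/r − 1/a) with a = (rₚ + rₐ)/2 = (5e+07 + 1e+08)/2 = 7.5e+07 m.
vₚ = √(GM · (2/rₚ − 1/a)) = √(6.637e+20 · (2/5e+07 − 1/7.5e+07)) m/s ≈ 4.207e+06 m/s = 4207 km/s.
vₐ = √(GM · (2/rₐ − 1/a)) = √(6.637e+20 · (2/1e+08 − 1/7.5e+07)) m/s ≈ 2.103e+06 m/s = 2103 km/s.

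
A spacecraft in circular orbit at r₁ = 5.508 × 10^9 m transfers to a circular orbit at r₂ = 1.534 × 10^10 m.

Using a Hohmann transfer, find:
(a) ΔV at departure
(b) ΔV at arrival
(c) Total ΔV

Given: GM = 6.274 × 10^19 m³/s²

Transfer semi-major axis: a_t = (r₁ + r₂)/2 = (5.508e+09 + 1.534e+10)/2 = 1.0424e+10 m.
Circular speeds: v₁ = √(GM/r₁) = 106727 m/s, v₂ = √(GM/r₂) = 63952.8 m/s.
Transfer speeds (vis-viva v² = GM(2/r − 1/a_t)): v₁ᵗ = 129470 m/s, v₂ᵗ = 46487.8 m/s.
(a) ΔV₁ = |v₁ᵗ − v₁| ≈ 2.274e+04 m/s = 22.74 km/s.
(b) ΔV₂ = |v₂ − v₂ᵗ| ≈ 1.746e+04 m/s = 17.46 km/s.
(c) ΔV_total = ΔV₁ + ΔV₂ ≈ 4.021e+04 m/s = 40.21 km/s.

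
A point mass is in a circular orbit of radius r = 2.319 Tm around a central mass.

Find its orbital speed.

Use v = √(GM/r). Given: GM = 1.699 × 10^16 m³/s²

Convert to SI: r = 2.319 Tm = 2.319e+12 m.
For a circular orbit, gravity supplies the centripetal force, so v = √(GM / r).
v = √(1.699e+16 / 2.319e+12) m/s ≈ 85.59 m/s = 85.59 m/s.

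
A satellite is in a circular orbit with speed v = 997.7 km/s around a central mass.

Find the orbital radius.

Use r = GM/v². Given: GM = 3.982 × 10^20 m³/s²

Convert to SI: v = 997.7 km/s = 997700 m/s.
For a circular orbit, v² = GM / r, so r = GM / v².
r = 3.982e+20 / (997700)² m ≈ 4e+08 m = 400 Mm.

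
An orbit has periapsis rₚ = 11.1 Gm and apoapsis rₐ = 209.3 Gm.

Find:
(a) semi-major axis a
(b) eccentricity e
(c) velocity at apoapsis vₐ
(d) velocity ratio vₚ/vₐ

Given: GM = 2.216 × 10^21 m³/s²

Convert to SI: rₚ = 11.1 Gm = 1.11e+10 m; rₐ = 209.3 Gm = 2.093e+11 m.
(a) a = (rₚ + rₐ)/2 = (1.11e+10 + 2.093e+11)/2 ≈ 1.102e+11 m
(b) e = (rₐ − rₚ)/(rₐ + rₚ) = (2.093e+11 − 1.11e+10)/(2.093e+11 + 1.11e+10) ≈ 0.8993
(c) With a = (rₚ + rₐ)/2 = 1.102e+11 m, vₐ = √(GM (2/rₐ − 1/a)) = √(2.216e+21 · (2/2.093e+11 − 1/1.102e+11)) m/s ≈ 3.266e+04 m/s
(d) Conservation of angular momentum (rₚvₚ = rₐvₐ) gives vₚ/vₐ = rₐ/rₚ = 2.093e+11/1.11e+10 ≈ 18.86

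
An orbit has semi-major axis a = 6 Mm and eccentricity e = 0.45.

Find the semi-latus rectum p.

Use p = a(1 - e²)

Convert to SI: a = 6 Mm = 6e+06 m.
p = a (1 − e²).
p = 6e+06 · (1 − (0.45)²) = 6e+06 · 0.7975 ≈ 4.785e+06 m = 4.785 Mm.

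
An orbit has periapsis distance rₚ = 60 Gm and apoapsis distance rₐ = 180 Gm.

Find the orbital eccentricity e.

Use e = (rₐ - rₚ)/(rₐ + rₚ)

Convert to SI: rₚ = 60 Gm = 6e+10 m; rₐ = 180 Gm = 1.8e+11 m.
e = (rₐ − rₚ) / (rₐ + rₚ).
e = (1.8e+11 − 6e+10) / (1.8e+11 + 6e+10) = 1.2e+11 / 2.4e+11 ≈ 0.5.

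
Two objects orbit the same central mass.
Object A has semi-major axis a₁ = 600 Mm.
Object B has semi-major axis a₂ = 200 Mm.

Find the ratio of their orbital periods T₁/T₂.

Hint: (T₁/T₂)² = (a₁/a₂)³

Convert to SI: a₁ = 600 Mm = 6e+08 m; a₂ = 200 Mm = 2e+08 m.
From Kepler's third law, (T₁/T₂)² = (a₁/a₂)³, so T₁/T₂ = (a₁/a₂)^(3/2).
a₁/a₂ = 6e+08 / 2e+08 = 3.
T₁/T₂ = (3)^(3/2) ≈ 5.196.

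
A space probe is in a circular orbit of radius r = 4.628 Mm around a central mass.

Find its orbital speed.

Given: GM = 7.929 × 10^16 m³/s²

Convert to SI: r = 4.628 Mm = 4.628e+06 m.
For a circular orbit, gravity supplies the centripetal force, so v = √(GM / r).
v = √(7.929e+16 / 4.628e+06) m/s ≈ 1.309e+05 m/s = 130.9 km/s.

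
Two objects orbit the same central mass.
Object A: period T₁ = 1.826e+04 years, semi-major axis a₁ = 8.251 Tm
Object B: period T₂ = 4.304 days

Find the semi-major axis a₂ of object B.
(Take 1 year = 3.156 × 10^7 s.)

Convert to SI: T₁ = 1.826e+04 years = 5.76286e+11 s; a₁ = 8.251 Tm = 8.251e+12 m; T₂ = 4.304 days = 371866 s.
Kepler's third law: (T₁/T₂)² = (a₁/a₂)³ ⇒ a₂ = a₁ · (T₂/T₁)^(2/3).
T₂/T₁ = 371866 / 5.76286e+11 = 6.4528e-07.
a₂ = 8.251e+12 · (6.4528e-07)^(2/3) m ≈ 6.161e+08 m = 616.1 Mm.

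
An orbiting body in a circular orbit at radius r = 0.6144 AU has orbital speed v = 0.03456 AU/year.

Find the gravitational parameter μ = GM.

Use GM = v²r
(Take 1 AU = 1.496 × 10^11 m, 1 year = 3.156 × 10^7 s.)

Convert to SI: r = 0.6144 AU = 9.19142e+10 m; v = 0.03456 AU/year = 163.821 m/s.
For a circular orbit v² = GM/r, so GM = v² · r.
GM = (163.821)² · 9.19142e+10 m³/s² ≈ 2.467e+15 m³/s² = 2.467 × 10^15 m³/s².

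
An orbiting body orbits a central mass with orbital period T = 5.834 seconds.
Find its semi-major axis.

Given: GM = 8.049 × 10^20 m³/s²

Invert Kepler's third law: a = (GM · T² / (4π²))^(1/3).
Substituting T = 5.834 s and GM = 8.049e+20 m³/s²:
a = (8.049e+20 · (5.834)² / (4π²))^(1/3) m
a ≈ 8.853e+06 m = 8.853 Mm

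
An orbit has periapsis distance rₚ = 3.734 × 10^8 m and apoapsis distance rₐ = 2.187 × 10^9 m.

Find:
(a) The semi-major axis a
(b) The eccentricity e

(a) a = (rₚ + rₐ) / 2 = (3.734e+08 + 2.187e+09) / 2 ≈ 1.28e+09 m = 1.28 × 10^9 m.
(b) e = (rₐ − rₚ) / (rₐ + rₚ) = (2.187e+09 − 3.734e+08) / (2.187e+09 + 3.734e+08) ≈ 0.7083.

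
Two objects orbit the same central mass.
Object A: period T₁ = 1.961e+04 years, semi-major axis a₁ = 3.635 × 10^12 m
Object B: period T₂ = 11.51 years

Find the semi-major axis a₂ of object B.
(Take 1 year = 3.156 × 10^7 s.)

Convert to SI: T₁ = 1.961e+04 years = 6.18892e+11 s; T₂ = 11.51 years = 3.63256e+08 s.
Kepler's third law: (T₁/T₂)² = (a₁/a₂)³ ⇒ a₂ = a₁ · (T₂/T₁)^(2/3).
T₂/T₁ = 3.63256e+08 / 6.18892e+11 = 0.000586945.
a₂ = 3.635e+12 · (0.000586945)^(2/3) m ≈ 2.548e+10 m = 2.548 × 10^10 m.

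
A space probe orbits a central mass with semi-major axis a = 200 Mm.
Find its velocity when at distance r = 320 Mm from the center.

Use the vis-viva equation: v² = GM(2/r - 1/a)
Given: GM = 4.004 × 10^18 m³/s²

Convert to SI: a = 200 Mm = 2e+08 m; r = 320 Mm = 3.2e+08 m.
Vis-viva: v = √(GM · (2/r − 1/a)).
2/r − 1/a = 2/3.2e+08 − 1/2e+08 = 1.25e-09 m⁻¹.
v = √(4.004e+18 · 1.25e-09) m/s ≈ 7.075e+04 m/s = 70.75 km/s.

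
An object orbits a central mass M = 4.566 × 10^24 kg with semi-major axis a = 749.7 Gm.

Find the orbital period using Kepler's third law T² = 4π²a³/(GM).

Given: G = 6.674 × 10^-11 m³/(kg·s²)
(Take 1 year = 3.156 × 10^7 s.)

Convert to SI: a = 749.7 Gm = 7.497e+11 m.
GM = G · M = 6.674e-11 · 4.566e+24 = 3.04735e+14 m³/s².
Kepler's third law: T = 2π √(a³ / GM).
Substituting a = 7.497e+11 m and GM = 3.04735e+14 m³/s²:
T = 2π √((7.497e+11)³ / 3.04735e+14) s
T ≈ 2.336e+11 s = 7403 years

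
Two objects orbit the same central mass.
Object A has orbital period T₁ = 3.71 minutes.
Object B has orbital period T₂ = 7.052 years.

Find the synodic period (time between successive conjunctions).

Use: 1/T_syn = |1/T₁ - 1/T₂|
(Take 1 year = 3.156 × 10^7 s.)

Convert to SI: T₁ = 3.71 minutes = 222.6 s; T₂ = 7.052 years = 2.22561e+08 s.
T_syn = |T₁ · T₂ / (T₁ − T₂)|.
T_syn = |222.6 · 2.22561e+08 / (222.6 − 2.22561e+08)| s ≈ 222.6 s = 3.71 minutes.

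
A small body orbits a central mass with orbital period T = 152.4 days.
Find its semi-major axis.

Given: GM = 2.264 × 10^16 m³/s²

Convert to SI: T = 152.4 days = 1.31674e+07 s.
Invert Kepler's third law: a = (GM · T² / (4π²))^(1/3).
Substituting T = 1.31674e+07 s and GM = 2.264e+16 m³/s²:
a = (2.264e+16 · (1.31674e+07)² / (4π²))^(1/3) m
a ≈ 4.633e+09 m = 4.633 Gm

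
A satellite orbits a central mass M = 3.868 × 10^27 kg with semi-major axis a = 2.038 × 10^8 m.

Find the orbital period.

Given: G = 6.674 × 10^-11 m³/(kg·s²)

GM = G · M = 6.674e-11 · 3.868e+27 = 2.5815e+17 m³/s².
Kepler's third law: T = 2π √(a³ / GM).
Substituting a = 2.038e+08 m and GM = 2.5815e+17 m³/s²:
T = 2π √((2.038e+08)³ / 2.5815e+17) s
T ≈ 3.598e+04 s = 9.994 hours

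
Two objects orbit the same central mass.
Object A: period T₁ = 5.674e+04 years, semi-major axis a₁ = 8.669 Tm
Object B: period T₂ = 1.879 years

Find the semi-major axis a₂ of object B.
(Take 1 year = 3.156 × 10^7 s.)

Convert to SI: T₁ = 5.674e+04 years = 1.79071e+12 s; a₁ = 8.669 Tm = 8.669e+12 m; T₂ = 1.879 years = 5.93012e+07 s.
Kepler's third law: (T₁/T₂)² = (a₁/a₂)³ ⇒ a₂ = a₁ · (T₂/T₁)^(2/3).
T₂/T₁ = 5.93012e+07 / 1.79071e+12 = 3.3116e-05.
a₂ = 8.669e+12 · (3.3116e-05)^(2/3) m ≈ 8.94e+09 m = 8.94 Gm.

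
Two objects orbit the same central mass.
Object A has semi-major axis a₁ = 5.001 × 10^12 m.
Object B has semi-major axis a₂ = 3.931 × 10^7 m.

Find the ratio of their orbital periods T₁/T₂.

From Kepler's third law, (T₁/T₂)² = (a₁/a₂)³, so T₁/T₂ = (a₁/a₂)^(3/2).
a₁/a₂ = 5.001e+12 / 3.931e+07 = 127220.
T₁/T₂ = (127220)^(3/2) ≈ 4.538e+07.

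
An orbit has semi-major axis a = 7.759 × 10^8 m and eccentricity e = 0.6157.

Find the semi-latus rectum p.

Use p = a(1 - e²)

p = a (1 − e²).
p = 7.759e+08 · (1 − (0.6157)²) = 7.759e+08 · 0.620914 ≈ 4.818e+08 m = 4.818 × 10^8 m.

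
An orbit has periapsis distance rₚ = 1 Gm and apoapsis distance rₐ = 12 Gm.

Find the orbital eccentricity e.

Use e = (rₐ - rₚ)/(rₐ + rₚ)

Convert to SI: rₚ = 1 Gm = 1e+09 m; rₐ = 12 Gm = 1.2e+10 m.
e = (rₐ − rₚ) / (rₐ + rₚ).
e = (1.2e+10 − 1e+09) / (1.2e+10 + 1e+09) = 1.1e+10 / 1.3e+10 ≈ 0.8462.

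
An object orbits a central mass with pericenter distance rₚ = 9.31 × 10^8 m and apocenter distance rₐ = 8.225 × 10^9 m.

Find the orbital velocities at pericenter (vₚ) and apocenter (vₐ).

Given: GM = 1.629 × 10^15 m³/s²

Use the vis-viva equation v² = GM(2/r − 1/a) with a = (rₚ + rₐ)/2 = (9.31e+08 + 8.225e+09)/2 = 4.578e+09 m.
vₚ = √(GM · (2/rₚ − 1/a)) = √(1.629e+15 · (2/9.31e+08 − 1/4.578e+09)) m/s ≈ 1773 m/s = 1.773 km/s.
vₐ = √(GM · (2/rₐ − 1/a)) = √(1.629e+15 · (2/8.225e+09 − 1/4.578e+09)) m/s ≈ 200.7 m/s = 200.7 m/s.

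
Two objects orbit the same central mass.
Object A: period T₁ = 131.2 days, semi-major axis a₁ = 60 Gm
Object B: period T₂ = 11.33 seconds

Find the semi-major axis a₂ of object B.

Convert to SI: T₁ = 131.2 days = 1.13357e+07 s; a₁ = 60 Gm = 6e+10 m.
Kepler's third law: (T₁/T₂)² = (a₁/a₂)³ ⇒ a₂ = a₁ · (T₂/T₁)^(2/3).
T₂/T₁ = 11.33 / 1.13357e+07 = 9.99499e-07.
a₂ = 6e+10 · (9.99499e-07)^(2/3) m ≈ 5.998e+06 m = 5.998 Mm.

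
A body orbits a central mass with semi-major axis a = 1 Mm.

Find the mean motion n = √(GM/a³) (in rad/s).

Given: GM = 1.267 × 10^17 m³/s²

Convert to SI: a = 1 Mm = 1e+06 m.
n = √(GM / a³).
n = √(1.267e+17 / (1e+06)³) rad/s ≈ 0.3559 rad/s.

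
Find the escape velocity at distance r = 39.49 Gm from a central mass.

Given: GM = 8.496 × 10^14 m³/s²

Convert to SI: r = 39.49 Gm = 3.949e+10 m.
Escape velocity comes from setting total energy to zero: ½v² − GM/r = 0 ⇒ v_esc = √(2GM / r).
v_esc = √(2 · 8.496e+14 / 3.949e+10) m/s ≈ 207.4 m/s = 207.4 m/s.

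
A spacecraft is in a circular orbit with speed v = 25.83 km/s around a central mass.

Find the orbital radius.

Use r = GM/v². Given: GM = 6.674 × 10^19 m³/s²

Convert to SI: v = 25.83 km/s = 25830 m/s.
For a circular orbit, v² = GM / r, so r = GM / v².
r = 6.674e+19 / (25830)² m ≈ 1e+11 m = 100 Gm.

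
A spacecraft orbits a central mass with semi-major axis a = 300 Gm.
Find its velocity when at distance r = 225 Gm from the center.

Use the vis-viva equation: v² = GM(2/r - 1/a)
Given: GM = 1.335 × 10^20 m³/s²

Convert to SI: a = 300 Gm = 3e+11 m; r = 225 Gm = 2.25e+11 m.
Vis-viva: v = √(GM · (2/r − 1/a)).
2/r − 1/a = 2/2.25e+11 − 1/3e+11 = 5.55556e-12 m⁻¹.
v = √(1.335e+20 · 5.55556e-12) m/s ≈ 2.723e+04 m/s = 27.23 km/s.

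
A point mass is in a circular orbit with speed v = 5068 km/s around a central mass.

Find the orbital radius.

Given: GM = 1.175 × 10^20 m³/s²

Convert to SI: v = 5068 km/s = 5.068e+06 m/s.
For a circular orbit, v² = GM / r, so r = GM / v².
r = 1.175e+20 / (5.068e+06)² m ≈ 4.575e+06 m = 4.575 Mm.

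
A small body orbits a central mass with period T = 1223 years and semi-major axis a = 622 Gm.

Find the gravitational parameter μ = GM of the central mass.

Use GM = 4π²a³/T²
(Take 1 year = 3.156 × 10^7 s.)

Convert to SI: T = 1223 years = 3.85979e+10 s; a = 622 Gm = 6.22e+11 m.
GM = 4π² · a³ / T².
GM = 4π² · (6.22e+11)³ / (3.85979e+10)² m³/s² ≈ 6.377e+15 m³/s² = 6.377 × 10^15 m³/s².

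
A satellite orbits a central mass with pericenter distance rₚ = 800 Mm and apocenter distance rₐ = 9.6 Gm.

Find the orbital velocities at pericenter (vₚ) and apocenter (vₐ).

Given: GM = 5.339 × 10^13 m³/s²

Convert to SI: rₚ = 800 Mm = 8e+08 m; rₐ = 9.6 Gm = 9.6e+09 m.
Use the vis-viva equation v² = GM(2/r − 1/a) with a = (rₚ + rₐ)/2 = (8e+08 + 9.6e+09)/2 = 5.2e+09 m.
vₚ = √(GM · (2/rₚ − 1/a)) = √(5.339e+13 · (2/8e+08 − 1/5.2e+09)) m/s ≈ 351 m/s = 351 m/s.
vₐ = √(GM · (2/rₐ − 1/a)) = √(5.339e+13 · (2/9.6e+09 − 1/5.2e+09)) m/s ≈ 29.25 m/s = 29.25 m/s.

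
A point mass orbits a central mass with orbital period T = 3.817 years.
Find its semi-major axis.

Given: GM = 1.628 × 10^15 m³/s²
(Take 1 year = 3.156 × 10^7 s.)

Convert to SI: T = 3.817 years = 1.20465e+08 s.
Invert Kepler's third law: a = (GM · T² / (4π²))^(1/3).
Substituting T = 1.20465e+08 s and GM = 1.628e+15 m³/s²:
a = (1.628e+15 · (1.20465e+08)² / (4π²))^(1/3) m
a ≈ 8.427e+09 m = 8.427 × 10^9 m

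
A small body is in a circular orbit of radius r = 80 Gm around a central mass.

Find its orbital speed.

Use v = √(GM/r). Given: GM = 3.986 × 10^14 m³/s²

Convert to SI: r = 80 Gm = 8e+10 m.
For a circular orbit, gravity supplies the centripetal force, so v = √(GM / r).
v = √(3.986e+14 / 8e+10) m/s ≈ 70.59 m/s = 70.59 m/s.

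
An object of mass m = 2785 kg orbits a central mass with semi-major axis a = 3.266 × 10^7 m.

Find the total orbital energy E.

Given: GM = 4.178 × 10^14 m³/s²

E = −GMm / (2a).
E = −4.178e+14 · 2785 / (2 · 3.266e+07) J ≈ -1.781e+10 J = -17.81 GJ.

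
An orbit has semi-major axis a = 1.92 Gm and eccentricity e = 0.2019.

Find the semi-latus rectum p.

Convert to SI: a = 1.92 Gm = 1.92e+09 m.
p = a (1 − e²).
p = 1.92e+09 · (1 − (0.2019)²) = 1.92e+09 · 0.959236 ≈ 1.842e+09 m = 1.842 Gm.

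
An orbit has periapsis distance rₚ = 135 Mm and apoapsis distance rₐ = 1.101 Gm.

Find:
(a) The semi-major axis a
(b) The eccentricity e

Convert to SI: rₚ = 135 Mm = 1.35e+08 m; rₐ = 1.101 Gm = 1.101e+09 m.
(a) a = (rₚ + rₐ) / 2 = (1.35e+08 + 1.101e+09) / 2 ≈ 6.18e+08 m = 618 Mm.
(b) e = (rₐ − rₚ) / (rₐ + rₚ) = (1.101e+09 − 1.35e+08) / (1.101e+09 + 1.35e+08) ≈ 0.7816.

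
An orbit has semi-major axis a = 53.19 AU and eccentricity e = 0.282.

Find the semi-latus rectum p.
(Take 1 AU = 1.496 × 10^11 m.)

Convert to SI: a = 53.19 AU = 7.95722e+12 m.
p = a (1 − e²).
p = 7.95722e+12 · (1 − (0.282)²) = 7.95722e+12 · 0.920476 ≈ 7.324e+12 m = 48.96 AU.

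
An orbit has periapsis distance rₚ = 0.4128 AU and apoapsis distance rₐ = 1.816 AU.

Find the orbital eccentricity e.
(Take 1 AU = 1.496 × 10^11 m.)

Convert to SI: rₚ = 0.4128 AU = 6.17549e+10 m; rₐ = 1.816 AU = 2.71674e+11 m.
e = (rₐ − rₚ) / (rₐ + rₚ).
e = (2.71674e+11 − 6.17549e+10) / (2.71674e+11 + 6.17549e+10) = 2.09919e+11 / 3.33428e+11 ≈ 0.6296.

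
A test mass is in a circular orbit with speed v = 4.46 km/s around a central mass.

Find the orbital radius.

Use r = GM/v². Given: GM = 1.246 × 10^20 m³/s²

Convert to SI: v = 4.46 km/s = 4460 m/s.
For a circular orbit, v² = GM / r, so r = GM / v².
r = 1.246e+20 / (4460)² m ≈ 6.264e+12 m = 6.264 × 10^12 m.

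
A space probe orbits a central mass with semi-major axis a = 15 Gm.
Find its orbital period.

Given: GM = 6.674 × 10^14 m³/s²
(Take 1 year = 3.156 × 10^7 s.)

Convert to SI: a = 15 Gm = 1.5e+10 m.
Kepler's third law: T = 2π √(a³ / GM).
Substituting a = 1.5e+10 m and GM = 6.674e+14 m³/s²:
T = 2π √((1.5e+10)³ / 6.674e+14) s
T ≈ 4.468e+08 s = 14.16 years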